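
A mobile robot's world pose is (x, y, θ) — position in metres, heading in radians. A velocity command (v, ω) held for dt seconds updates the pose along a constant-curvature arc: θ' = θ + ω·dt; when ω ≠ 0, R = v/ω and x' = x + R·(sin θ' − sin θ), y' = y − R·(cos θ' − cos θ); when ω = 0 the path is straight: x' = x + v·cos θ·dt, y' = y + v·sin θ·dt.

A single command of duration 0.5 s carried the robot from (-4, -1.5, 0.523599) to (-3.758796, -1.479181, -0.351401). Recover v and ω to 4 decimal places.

Δθ = -0.351401 − 0.523599 = -0.875000
ω = Δθ/dt = -0.875000/0.5 = -1.7500
R = Δx/(sin θ' − sin θ) = -0.2857
v = R·ω = -0.2857·-1.7500 = 0.5000

v = 0.5000, ω = -1.7500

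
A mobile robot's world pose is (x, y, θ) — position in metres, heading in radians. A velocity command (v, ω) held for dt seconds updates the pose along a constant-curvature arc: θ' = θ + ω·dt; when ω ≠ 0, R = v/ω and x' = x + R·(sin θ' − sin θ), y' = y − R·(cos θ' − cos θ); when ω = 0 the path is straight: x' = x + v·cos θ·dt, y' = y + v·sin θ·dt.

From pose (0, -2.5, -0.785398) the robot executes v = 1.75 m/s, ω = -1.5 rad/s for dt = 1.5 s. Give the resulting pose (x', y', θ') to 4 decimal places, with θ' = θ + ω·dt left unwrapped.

θ' = -0.7854 + -1.5·1.5 = -3.0354
R = v/ω = 1.75/-1.5 = -1.1667
x' = 0 + -1.1667·(sin -3.0354 − sin -0.7854) = -0.7013
y' = -2.5 − -1.1667·(cos -3.0354 − cos -0.7854) = -4.4851

(-0.7013, -4.4851, -3.0354)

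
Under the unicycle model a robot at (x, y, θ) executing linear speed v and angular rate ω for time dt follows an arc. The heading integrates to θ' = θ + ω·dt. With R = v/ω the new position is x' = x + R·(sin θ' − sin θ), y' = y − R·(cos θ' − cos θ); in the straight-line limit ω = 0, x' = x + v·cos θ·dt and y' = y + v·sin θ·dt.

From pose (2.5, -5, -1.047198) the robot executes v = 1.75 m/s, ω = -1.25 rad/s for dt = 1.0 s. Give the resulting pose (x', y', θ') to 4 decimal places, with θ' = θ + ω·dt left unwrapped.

(2.3342, -6.6299, -2.2972)

θ' = -1.0472 + -1.25·1.0 = -2.2972
R = v/ω = 1.75/-1.25 = -1.4000
x' = 2.5 + -1.4000·(sin -2.2972 − sin -1.0472) = 2.3342
y' = -5 − -1.4000·(cos -2.2972 − cos -1.0472) = -6.6299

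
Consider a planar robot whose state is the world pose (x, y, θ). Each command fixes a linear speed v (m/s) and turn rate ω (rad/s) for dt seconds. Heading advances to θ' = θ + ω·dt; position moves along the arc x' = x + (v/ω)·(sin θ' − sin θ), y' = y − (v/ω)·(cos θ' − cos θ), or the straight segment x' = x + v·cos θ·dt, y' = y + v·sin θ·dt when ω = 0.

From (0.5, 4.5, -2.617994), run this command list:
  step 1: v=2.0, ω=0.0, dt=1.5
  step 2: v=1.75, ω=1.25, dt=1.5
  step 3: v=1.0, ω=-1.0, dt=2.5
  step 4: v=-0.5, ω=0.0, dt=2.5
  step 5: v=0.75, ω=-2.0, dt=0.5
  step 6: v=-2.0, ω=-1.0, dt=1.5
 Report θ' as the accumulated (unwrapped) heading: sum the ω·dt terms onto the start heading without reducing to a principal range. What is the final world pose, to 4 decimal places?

(-2.9309, -3.5178, -5.7430)

step 1: θ'=-2.6180 (straight) → pose (-2.0981, 3.0000, -2.6180)
step 2: θ'=-0.7430 (R=1.4000) → pose (-2.3452, 0.7565, -0.7430)
step 3: θ'=-3.2430 (R=-1.0000) → pose (-3.1229, -0.9748, -3.2430)
step 4: θ'=-3.2430 (straight) → pose (-1.8793, -1.1013, -3.2430)
step 5: θ'=-4.2430 (R=-0.3750) → pose (-2.1758, -0.8979, -4.2430)
step 6: θ'=-5.7430 (R=2.0000) → pose (-2.9309, -3.5178, -5.7430)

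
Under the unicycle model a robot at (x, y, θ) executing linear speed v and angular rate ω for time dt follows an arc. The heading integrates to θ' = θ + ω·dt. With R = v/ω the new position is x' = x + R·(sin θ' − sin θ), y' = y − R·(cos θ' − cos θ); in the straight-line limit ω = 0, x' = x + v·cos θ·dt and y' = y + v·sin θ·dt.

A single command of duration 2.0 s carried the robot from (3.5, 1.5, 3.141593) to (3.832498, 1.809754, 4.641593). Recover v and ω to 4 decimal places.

v = -0.2500, ω = 0.7500

Δθ = 4.641593 − 3.141593 = 1.500000
ω = Δθ/dt = 1.500000/2.0 = 0.7500
R = Δx/(sin θ' − sin θ) = -0.3333
v = R·ω = -0.3333·0.7500 = -0.2500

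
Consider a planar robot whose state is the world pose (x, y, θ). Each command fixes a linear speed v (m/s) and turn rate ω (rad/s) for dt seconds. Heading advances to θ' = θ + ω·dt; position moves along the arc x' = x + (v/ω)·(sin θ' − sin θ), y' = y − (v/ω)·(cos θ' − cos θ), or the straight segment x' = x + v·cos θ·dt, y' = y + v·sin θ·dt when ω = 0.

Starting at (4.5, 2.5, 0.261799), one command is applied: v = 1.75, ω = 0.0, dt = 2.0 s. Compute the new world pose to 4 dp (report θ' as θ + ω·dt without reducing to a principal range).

(7.8807, 3.4059, 0.2618)

θ' = 0.2618 + 0.0·2.0 = 0.2618
ω = 0 → straight: x' = 4.5 + 1.75·cos(0.2618)·2.0 = 7.8807
y' = 2.5 + 1.75·sin(0.2618)·2.0 = 3.4059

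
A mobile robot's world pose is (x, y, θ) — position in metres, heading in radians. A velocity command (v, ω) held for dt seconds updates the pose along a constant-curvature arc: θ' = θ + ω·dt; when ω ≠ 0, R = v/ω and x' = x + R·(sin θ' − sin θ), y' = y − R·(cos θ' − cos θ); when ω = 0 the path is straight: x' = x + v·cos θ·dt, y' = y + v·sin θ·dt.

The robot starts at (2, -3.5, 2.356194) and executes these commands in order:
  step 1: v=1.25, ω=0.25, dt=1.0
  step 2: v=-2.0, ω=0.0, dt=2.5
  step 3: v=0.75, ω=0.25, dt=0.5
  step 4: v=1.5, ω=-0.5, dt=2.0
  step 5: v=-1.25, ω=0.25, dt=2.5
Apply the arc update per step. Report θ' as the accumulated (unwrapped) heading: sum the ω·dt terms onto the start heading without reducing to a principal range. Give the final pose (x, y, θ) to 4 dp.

(4.6178, -5.5807, 2.3562)

step 1: θ'=2.6062 (R=5.0000) → pose (1.0154, -2.7352, 2.6062)
step 2: θ'=2.6062 (straight) → pose (5.3157, -5.2861, 2.6062)
step 3: θ'=2.7312 (R=3.0000) → pose (4.9821, -5.1154, 2.7312)
step 4: θ'=1.7312 (R=-3.0000) → pose (3.2175, -2.8437, 1.7312)
step 5: θ'=2.3562 (R=-5.0000) → pose (4.6178, -5.5807, 2.3562)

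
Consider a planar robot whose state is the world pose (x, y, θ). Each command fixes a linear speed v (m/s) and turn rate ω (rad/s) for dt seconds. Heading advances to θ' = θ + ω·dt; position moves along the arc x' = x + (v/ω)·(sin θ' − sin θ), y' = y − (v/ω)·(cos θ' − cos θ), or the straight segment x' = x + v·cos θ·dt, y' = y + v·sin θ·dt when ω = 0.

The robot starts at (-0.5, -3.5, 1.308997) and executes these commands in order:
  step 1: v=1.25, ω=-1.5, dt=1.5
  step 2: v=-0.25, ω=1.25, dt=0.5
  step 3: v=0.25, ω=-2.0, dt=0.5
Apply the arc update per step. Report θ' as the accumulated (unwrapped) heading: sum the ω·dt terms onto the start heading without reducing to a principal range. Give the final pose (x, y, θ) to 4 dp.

step 1: θ'=-0.9410 (R=-0.8333) → pose (0.9784, -3.2249, -0.9410)
step 2: θ'=-0.3160 (R=-0.2000) → pose (0.8789, -3.1526, -0.3160)
step 3: θ'=-1.3160 (R=-0.1250) → pose (0.9610, -3.2399, -1.3160)

(0.9610, -3.2399, -1.3160)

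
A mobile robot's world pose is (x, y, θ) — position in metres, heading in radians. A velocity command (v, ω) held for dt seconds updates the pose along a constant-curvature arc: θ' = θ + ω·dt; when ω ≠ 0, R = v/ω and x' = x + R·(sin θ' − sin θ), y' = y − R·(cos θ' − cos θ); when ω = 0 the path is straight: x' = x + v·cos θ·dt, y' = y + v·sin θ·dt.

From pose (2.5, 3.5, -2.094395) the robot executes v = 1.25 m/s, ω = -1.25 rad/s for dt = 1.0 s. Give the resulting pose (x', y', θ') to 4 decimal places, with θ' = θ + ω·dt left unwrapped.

(1.4326, 3.0205, -3.3444)

θ' = -2.0944 + -1.25·1.0 = -3.3444
R = v/ω = 1.25/-1.25 = -1.0000
x' = 2.5 + -1.0000·(sin -3.3444 − sin -2.0944) = 1.4326
y' = 3.5 − -1.0000·(cos -3.3444 − cos -2.0944) = 3.0205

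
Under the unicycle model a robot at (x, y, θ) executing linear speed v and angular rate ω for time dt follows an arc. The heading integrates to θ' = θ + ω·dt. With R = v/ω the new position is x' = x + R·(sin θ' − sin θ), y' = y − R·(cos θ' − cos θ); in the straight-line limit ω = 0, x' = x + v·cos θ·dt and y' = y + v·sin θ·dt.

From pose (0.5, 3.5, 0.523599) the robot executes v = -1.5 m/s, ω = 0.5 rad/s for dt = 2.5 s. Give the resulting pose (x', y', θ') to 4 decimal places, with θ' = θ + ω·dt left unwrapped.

θ' = 0.5236 + 0.5·2.5 = 1.7736
R = v/ω = -1.5/0.5 = -3.0000
x' = 0.5 + -3.0000·(sin 1.7736 − sin 0.5236) = -0.9385
y' = 3.5 − -3.0000·(cos 1.7736 − cos 0.5236) = 0.2977

(-0.9385, 0.2977, 1.7736)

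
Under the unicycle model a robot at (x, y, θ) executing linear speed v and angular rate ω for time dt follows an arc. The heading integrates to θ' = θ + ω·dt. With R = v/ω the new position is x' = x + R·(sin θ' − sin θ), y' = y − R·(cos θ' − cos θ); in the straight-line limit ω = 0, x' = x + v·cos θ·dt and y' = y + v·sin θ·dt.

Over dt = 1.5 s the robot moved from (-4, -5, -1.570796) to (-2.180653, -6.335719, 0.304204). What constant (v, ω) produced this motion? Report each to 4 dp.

v = 1.7500, ω = 1.2500

Δθ = 0.304204 − -1.570796 = 1.875000
ω = Δθ/dt = 1.875000/1.5 = 1.2500
R = Δx/(sin θ' − sin θ) = 1.4000
v = R·ω = 1.4000·1.2500 = 1.7500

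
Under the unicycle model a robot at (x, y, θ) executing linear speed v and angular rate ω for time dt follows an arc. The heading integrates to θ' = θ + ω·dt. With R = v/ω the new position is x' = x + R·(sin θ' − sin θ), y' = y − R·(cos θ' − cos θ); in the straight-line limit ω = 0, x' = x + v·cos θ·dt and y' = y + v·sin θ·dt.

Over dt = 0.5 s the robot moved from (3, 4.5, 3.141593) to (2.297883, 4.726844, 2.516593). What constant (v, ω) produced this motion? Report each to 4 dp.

v = 1.5000, ω = -1.2500

Δθ = 2.516593 − 3.141593 = -0.625000
ω = Δθ/dt = -0.625000/0.5 = -1.2500
R = Δx/(sin θ' − sin θ) = -1.2000
v = R·ω = -1.2000·-1.2500 = 1.5000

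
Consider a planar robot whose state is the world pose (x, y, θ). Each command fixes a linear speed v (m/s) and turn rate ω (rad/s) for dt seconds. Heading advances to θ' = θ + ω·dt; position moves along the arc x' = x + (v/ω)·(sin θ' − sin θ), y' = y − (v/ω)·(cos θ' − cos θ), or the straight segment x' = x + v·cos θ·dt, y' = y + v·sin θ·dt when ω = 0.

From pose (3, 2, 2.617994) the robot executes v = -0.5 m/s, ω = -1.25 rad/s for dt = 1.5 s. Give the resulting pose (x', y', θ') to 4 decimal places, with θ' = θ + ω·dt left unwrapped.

θ' = 2.6180 + -1.25·1.5 = 0.7430
R = v/ω = -0.5/-1.25 = 0.4000
x' = 3 + 0.4000·(sin 0.7430 − sin 2.6180) = 3.0706
y' = 2 − 0.4000·(cos 0.7430 − cos 2.6180) = 1.3590

(3.0706, 1.3590, 0.7430)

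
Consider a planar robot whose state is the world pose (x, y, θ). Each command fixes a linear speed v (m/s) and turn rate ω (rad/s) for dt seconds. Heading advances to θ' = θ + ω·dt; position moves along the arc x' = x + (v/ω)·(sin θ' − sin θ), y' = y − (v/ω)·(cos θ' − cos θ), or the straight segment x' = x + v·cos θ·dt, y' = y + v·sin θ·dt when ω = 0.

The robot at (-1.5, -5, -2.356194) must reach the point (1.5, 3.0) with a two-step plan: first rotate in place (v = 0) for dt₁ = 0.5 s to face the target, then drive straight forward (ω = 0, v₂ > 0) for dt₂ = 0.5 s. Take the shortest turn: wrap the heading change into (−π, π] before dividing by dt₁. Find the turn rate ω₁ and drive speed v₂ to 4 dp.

ω₁ = -5.4299, v₂ = 17.0880

heading to target = atan2(3−-5, 1.5−-1.5) = 1.2120
Δθ = wrap(1.2120 − -2.3562) = -2.7150; ω₁ = Δθ/dt₁ = -5.4299
distance = √((1.5−-1.5)² + (3−-5)²) = 8.5440; v₂ = distance/dt₂ = 17.0880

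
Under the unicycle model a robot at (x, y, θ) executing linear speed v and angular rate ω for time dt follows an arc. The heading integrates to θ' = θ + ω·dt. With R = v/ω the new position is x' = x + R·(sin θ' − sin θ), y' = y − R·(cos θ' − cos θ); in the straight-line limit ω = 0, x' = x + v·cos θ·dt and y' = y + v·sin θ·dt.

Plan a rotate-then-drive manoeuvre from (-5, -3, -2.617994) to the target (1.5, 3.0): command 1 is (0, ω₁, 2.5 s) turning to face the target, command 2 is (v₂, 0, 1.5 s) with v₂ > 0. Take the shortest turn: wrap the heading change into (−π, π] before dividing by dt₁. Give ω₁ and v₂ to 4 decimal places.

ω₁ = -1.1679, v₂ = 5.8973

heading to target = atan2(3−-3, 1.5−-5) = 0.7454
Δθ = wrap(0.7454 − -2.6180) = -2.9198; ω₁ = Δθ/dt₁ = -1.1679
distance = √((1.5−-5)² + (3−-3)²) = 8.8459; v₂ = distance/dt₂ = 5.8973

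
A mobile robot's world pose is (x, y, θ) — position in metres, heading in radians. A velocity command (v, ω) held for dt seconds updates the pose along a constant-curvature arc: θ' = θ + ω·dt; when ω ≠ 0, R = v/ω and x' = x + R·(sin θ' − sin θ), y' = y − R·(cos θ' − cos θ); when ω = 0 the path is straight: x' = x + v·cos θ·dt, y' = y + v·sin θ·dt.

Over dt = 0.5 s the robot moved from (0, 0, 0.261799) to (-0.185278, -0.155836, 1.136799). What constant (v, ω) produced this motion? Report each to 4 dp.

v = -0.5000, ω = 1.7500

Δθ = 1.136799 − 0.261799 = 0.875000
ω = Δθ/dt = 0.875000/0.5 = 1.7500
R = Δx/(sin θ' − sin θ) = -0.2857
v = R·ω = -0.2857·1.7500 = -0.5000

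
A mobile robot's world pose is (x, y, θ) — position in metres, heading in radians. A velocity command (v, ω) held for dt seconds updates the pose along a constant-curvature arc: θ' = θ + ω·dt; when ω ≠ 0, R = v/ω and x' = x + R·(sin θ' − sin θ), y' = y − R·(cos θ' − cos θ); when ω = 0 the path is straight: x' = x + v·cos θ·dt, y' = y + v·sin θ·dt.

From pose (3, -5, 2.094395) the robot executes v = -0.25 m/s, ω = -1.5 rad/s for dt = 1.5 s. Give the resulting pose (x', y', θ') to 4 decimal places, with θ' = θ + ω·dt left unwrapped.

θ' = 2.0944 + -1.5·1.5 = -0.1556
R = v/ω = -0.25/-1.5 = 0.1667
x' = 3 + 0.1667·(sin -0.1556 − sin 2.0944) = 2.8298
y' = -5 − 0.1667·(cos -0.1556 − cos 2.0944) = -5.2480

(2.8298, -5.2480, -0.1556)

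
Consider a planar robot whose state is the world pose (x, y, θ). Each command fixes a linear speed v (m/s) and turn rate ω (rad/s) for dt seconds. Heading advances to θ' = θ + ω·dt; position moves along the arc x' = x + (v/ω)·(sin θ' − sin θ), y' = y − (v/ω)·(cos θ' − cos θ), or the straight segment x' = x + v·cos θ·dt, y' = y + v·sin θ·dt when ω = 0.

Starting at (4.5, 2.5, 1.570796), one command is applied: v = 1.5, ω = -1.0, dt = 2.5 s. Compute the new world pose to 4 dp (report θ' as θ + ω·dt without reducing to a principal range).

(7.2017, 3.3977, -0.9292)

θ' = 1.5708 + -1.0·2.5 = -0.9292
R = v/ω = 1.5/-1.0 = -1.5000
x' = 4.5 + -1.5000·(sin -0.9292 − sin 1.5708) = 7.2017
y' = 2.5 − -1.5000·(cos -0.9292 − cos 1.5708) = 3.3977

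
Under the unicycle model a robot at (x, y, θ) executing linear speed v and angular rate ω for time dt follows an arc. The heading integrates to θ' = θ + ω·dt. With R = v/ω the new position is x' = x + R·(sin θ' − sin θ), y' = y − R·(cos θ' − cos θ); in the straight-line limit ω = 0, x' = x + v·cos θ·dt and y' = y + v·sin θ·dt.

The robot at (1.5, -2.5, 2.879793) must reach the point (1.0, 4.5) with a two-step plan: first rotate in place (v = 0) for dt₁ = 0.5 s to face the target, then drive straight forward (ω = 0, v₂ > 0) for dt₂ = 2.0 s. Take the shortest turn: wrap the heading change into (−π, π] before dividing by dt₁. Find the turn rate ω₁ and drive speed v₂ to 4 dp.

heading to target = atan2(4.5−-2.5, 1−1.5) = 1.6421
Δθ = wrap(1.6421 − 2.8798) = -1.2377; ω₁ = Δθ/dt₁ = -2.4754
distance = √((1−1.5)² + (4.5−-2.5)²) = 7.0178; v₂ = distance/dt₂ = 3.5089

ω₁ = -2.4754, v₂ = 3.5089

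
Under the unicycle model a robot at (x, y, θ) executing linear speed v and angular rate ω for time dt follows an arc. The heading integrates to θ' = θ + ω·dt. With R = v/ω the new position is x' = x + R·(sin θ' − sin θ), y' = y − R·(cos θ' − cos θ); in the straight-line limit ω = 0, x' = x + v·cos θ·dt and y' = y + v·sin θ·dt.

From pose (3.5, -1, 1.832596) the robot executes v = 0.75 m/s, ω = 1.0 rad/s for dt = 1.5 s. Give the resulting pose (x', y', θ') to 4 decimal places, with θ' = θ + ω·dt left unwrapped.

θ' = 1.8326 + 1.0·1.5 = 3.3326
R = v/ω = 0.75/1.0 = 0.7500
x' = 3.5 + 0.7500·(sin 3.3326 − sin 1.8326) = 2.6332
y' = -1 − 0.7500·(cos 3.3326 − cos 1.8326) = -0.4578

(2.6332, -0.4578, 3.3326)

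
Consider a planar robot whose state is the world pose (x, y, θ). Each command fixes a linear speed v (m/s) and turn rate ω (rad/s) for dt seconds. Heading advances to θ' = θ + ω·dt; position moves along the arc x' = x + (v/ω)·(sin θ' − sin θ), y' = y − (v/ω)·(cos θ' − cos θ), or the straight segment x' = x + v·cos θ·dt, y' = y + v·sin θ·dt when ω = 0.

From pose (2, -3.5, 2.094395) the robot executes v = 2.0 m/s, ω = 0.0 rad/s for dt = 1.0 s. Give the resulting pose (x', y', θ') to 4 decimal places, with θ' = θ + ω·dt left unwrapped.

θ' = 2.0944 + 0.0·1.0 = 2.0944
ω = 0 → straight: x' = 2 + 2.0·cos(2.0944)·1.0 = 1.0000
y' = -3.5 + 2.0·sin(2.0944)·1.0 = -1.7679

(1.0000, -1.7679, 2.0944)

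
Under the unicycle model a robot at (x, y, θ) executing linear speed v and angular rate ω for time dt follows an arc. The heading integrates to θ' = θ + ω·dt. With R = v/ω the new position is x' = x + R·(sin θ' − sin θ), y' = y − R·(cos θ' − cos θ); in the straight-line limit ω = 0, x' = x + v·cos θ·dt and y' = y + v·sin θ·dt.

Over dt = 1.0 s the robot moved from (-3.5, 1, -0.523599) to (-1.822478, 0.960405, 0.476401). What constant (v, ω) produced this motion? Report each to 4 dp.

Δθ = 0.476401 − -0.523599 = 1.000000
ω = Δθ/dt = 1.000000/1.0 = 1.0000
R = Δx/(sin θ' − sin θ) = 1.7500
v = R·ω = 1.7500·1.0000 = 1.7500

v = 1.7500, ω = 1.0000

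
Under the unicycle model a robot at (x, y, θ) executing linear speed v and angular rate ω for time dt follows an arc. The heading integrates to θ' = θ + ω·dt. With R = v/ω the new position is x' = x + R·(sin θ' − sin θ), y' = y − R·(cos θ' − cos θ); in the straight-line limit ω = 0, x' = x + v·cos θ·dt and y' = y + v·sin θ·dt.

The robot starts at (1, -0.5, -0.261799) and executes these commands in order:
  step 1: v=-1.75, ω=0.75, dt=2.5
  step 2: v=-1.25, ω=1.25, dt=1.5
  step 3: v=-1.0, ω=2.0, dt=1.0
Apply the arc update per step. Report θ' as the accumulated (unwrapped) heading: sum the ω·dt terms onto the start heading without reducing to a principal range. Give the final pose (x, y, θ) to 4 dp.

(-0.4093, -2.9305, 5.4882)

step 1: θ'=1.6132 (R=-2.3333) → pose (-1.9351, -2.8527, 1.6132)
step 2: θ'=3.4882 (R=-1.0000) → pose (-0.5963, -3.7509, 3.4882)
step 3: θ'=5.4882 (R=-0.5000) → pose (-0.4093, -2.9305, 5.4882)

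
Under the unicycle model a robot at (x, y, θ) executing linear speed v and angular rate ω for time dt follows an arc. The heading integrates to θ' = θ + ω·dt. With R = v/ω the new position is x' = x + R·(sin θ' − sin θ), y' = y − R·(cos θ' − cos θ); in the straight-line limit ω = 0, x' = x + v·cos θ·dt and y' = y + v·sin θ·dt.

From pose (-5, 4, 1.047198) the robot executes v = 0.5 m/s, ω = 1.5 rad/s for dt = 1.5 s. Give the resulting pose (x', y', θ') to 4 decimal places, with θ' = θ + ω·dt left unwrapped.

θ' = 1.0472 + 1.5·1.5 = 3.2972
R = v/ω = 0.5/1.5 = 0.3333
x' = -5 + 0.3333·(sin 3.2972 − sin 1.0472) = -5.3403
y' = 4 − 0.3333·(cos 3.2972 − cos 1.0472) = 4.4960

(-5.3403, 4.4960, 3.2972)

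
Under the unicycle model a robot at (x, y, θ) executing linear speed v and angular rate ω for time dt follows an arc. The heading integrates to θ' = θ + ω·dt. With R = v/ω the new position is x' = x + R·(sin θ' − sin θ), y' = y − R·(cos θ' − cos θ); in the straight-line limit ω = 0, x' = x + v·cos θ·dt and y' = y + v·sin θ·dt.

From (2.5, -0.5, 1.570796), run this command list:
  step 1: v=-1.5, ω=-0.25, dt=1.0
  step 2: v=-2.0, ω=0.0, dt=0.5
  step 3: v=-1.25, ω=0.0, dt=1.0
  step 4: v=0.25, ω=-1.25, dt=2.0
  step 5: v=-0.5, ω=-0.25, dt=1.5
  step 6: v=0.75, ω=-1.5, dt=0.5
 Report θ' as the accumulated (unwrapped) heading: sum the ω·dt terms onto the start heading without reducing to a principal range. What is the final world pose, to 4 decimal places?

(1.8559, -3.7505, -2.3042)

step 1: θ'=1.3208 (R=6.0000) → pose (2.3135, -1.9844, 1.3208)
step 2: θ'=1.3208 (straight) → pose (2.0661, -2.9533, 1.3208)
step 3: θ'=1.3208 (straight) → pose (1.7568, -4.1645, 1.3208)
step 4: θ'=-1.1792 (R=-0.2000) → pose (2.1355, -4.1376, -1.1792)
step 5: θ'=-1.5542 (R=2.0000) → pose (1.9843, -3.4075, -1.5542)
step 6: θ'=-2.3042 (R=-0.5000) → pose (1.8559, -3.7505, -2.3042)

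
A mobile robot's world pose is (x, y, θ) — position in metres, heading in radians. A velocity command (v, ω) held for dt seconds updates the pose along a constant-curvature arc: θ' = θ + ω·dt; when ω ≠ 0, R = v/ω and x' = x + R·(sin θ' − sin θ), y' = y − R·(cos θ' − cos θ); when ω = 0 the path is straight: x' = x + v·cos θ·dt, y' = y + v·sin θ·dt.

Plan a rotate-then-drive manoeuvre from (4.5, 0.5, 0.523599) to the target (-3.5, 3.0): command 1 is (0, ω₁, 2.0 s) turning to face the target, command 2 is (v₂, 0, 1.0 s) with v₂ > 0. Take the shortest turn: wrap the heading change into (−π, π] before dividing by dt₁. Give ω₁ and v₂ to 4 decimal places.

ω₁ = 1.1576, v₂ = 8.3815

heading to target = atan2(3−0.5, -3.5−4.5) = 2.8387
Δθ = wrap(2.8387 − 0.5236) = 2.3151; ω₁ = Δθ/dt₁ = 1.1576
distance = √((-3.5−4.5)² + (3−0.5)²) = 8.3815; v₂ = distance/dt₂ = 8.3815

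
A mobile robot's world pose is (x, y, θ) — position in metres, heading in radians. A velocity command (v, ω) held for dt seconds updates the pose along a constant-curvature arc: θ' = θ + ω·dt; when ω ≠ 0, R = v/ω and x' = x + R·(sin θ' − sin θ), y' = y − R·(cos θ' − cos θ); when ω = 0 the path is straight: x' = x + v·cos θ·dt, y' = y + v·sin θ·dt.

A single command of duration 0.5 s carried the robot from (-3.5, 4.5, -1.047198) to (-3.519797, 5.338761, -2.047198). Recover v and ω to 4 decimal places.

Δθ = -2.047198 − -1.047198 = -1.000000
ω = Δθ/dt = -1.000000/0.5 = -2.0000
R = −Δy/(cos θ' − cos θ) = 0.8750
v = R·ω = 0.8750·-2.0000 = -1.7500

v = -1.7500, ω = -2.0000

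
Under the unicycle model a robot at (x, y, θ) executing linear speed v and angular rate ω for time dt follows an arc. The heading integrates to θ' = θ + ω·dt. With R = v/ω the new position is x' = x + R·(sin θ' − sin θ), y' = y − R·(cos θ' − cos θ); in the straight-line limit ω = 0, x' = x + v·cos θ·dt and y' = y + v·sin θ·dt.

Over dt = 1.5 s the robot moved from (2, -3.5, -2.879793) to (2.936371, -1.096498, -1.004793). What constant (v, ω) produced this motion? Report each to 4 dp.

Δθ = -1.004793 − -2.879793 = 1.875000
ω = Δθ/dt = 1.875000/1.5 = 1.2500
R = −Δy/(cos θ' − cos θ) = -1.6000
v = R·ω = -1.6000·1.2500 = -2.0000

v = -2.0000, ω = 1.2500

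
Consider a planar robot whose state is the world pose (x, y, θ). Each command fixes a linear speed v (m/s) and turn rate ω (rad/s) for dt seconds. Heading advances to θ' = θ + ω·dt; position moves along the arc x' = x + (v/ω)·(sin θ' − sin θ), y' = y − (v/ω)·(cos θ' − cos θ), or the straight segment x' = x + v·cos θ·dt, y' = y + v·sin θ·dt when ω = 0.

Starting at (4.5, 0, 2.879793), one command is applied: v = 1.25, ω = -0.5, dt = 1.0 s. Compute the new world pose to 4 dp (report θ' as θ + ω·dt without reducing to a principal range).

(3.4215, 0.6058, 2.3798)

θ' = 2.8798 + -0.5·1.0 = 2.3798
R = v/ω = 1.25/-0.5 = -2.5000
x' = 4.5 + -2.5000·(sin 2.3798 − sin 2.8798) = 3.4215
y' = 0 − -2.5000·(cos 2.3798 − cos 2.8798) = 0.6058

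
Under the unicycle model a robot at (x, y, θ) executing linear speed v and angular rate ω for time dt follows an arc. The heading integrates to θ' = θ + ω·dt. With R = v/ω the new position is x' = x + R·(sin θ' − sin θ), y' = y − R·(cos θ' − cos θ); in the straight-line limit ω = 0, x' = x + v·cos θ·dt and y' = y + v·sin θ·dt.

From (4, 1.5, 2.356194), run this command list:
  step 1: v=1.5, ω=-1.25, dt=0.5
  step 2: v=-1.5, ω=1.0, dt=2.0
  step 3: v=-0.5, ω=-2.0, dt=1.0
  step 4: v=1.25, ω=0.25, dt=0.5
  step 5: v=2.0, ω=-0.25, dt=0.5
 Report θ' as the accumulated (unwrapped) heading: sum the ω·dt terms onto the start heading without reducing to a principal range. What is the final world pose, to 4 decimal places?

(6.0055, 2.5656, 1.7312)

step 1: θ'=1.7312 (R=-1.2000) → pose (3.6639, 2.1569, 1.7312)
step 2: θ'=3.7312 (R=-1.5000) → pose (5.9787, 1.1497, 3.7312)
step 3: θ'=1.7312 (R=0.2500) → pose (6.3645, 0.9818, 1.7312)
step 4: θ'=1.8562 (R=5.0000) → pose (6.2265, 1.5910, 1.8562)
step 5: θ'=1.7312 (R=-8.0000) → pose (6.0055, 2.5656, 1.7312)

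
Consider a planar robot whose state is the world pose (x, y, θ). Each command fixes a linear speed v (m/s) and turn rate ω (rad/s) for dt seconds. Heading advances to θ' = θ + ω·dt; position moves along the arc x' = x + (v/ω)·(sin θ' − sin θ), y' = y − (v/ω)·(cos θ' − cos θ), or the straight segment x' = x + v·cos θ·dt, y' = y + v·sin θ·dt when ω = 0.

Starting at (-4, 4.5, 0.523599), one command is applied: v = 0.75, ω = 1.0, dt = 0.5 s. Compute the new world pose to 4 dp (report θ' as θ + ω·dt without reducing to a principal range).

(-3.7345, 4.7593, 1.0236)

θ' = 0.5236 + 1.0·0.5 = 1.0236
R = v/ω = 0.75/1.0 = 0.7500
x' = -4 + 0.7500·(sin 1.0236 − sin 0.5236) = -3.7345
y' = 4.5 − 0.7500·(cos 1.0236 − cos 0.5236) = 4.7593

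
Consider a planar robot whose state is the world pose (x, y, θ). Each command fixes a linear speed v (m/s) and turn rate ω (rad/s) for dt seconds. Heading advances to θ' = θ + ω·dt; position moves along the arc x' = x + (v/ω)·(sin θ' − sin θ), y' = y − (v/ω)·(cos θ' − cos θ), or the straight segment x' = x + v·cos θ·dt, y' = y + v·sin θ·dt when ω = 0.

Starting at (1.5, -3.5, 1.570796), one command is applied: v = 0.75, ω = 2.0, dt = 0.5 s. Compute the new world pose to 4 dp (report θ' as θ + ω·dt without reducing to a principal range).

θ' = 1.5708 + 2.0·0.5 = 2.5708
R = v/ω = 0.75/2.0 = 0.3750
x' = 1.5 + 0.3750·(sin 2.5708 − sin 1.5708) = 1.3276
y' = -3.5 − 0.3750·(cos 2.5708 − cos 1.5708) = -3.1844

(1.3276, -3.1844, 2.5708)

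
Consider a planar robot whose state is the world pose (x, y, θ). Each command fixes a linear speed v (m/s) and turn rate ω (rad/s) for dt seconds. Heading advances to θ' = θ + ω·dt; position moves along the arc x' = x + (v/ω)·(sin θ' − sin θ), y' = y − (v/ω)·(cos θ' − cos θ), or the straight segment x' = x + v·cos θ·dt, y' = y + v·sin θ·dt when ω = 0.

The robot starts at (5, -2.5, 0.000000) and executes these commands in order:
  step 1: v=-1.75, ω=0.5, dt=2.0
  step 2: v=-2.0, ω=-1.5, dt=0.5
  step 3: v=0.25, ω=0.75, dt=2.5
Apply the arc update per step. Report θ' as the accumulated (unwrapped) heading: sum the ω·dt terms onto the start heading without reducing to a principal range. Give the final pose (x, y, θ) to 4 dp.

step 1: θ'=1.0000 (R=-3.5000) → pose (2.0549, -4.1089, 1.0000)
step 2: θ'=0.2500 (R=1.3333) → pose (1.2628, -4.6804, 0.2500)
step 3: θ'=2.1250 (R=0.3333) → pose (1.4637, -4.1820, 2.1250)

(1.4637, -4.1820, 2.1250)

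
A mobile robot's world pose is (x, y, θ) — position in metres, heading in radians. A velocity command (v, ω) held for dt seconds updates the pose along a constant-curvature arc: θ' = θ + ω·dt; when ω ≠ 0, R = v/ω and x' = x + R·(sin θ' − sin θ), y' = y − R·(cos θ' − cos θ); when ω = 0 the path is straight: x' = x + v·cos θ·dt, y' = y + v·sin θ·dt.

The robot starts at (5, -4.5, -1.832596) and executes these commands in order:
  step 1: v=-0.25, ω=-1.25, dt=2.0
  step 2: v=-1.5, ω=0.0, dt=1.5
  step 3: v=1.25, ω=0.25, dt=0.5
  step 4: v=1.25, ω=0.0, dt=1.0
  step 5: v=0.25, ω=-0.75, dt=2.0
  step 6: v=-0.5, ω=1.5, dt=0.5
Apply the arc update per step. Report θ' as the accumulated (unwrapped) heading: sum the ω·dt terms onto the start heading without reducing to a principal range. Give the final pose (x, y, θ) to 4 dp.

(5.3096, -4.6666, -4.9576)

step 1: θ'=-4.3326 (R=0.2000) → pose (5.3789, -4.4776, -4.3326)
step 2: θ'=-4.3326 (straight) → pose (6.2131, -6.5673, -4.3326)
step 3: θ'=-4.2076 (R=5.0000) → pose (5.9457, -6.0028, -4.2076)
step 4: θ'=-4.2076 (straight) → pose (5.3412, -4.9087, -4.2076)
step 5: θ'=-5.7076 (R=-0.3333) → pose (5.4515, -4.4679, -5.7076)
step 6: θ'=-4.9576 (R=-0.3333) → pose (5.3096, -4.6666, -4.9576)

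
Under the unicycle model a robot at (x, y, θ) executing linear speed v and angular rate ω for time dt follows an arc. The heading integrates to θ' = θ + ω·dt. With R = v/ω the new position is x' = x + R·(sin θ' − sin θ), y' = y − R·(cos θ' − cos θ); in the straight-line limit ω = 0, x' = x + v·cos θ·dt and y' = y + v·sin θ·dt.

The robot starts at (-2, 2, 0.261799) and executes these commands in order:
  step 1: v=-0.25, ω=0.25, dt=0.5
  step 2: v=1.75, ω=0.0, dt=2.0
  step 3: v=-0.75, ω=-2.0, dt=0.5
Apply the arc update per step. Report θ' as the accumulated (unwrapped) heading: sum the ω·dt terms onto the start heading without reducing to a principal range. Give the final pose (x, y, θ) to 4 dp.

(0.7657, 3.3211, -0.6132)

step 1: θ'=0.3868 (R=-1.0000) → pose (-2.1184, 1.9602, 0.3868)
step 2: θ'=0.3868 (straight) → pose (1.1230, 3.2805, 0.3868)
step 3: θ'=-0.6132 (R=0.3750) → pose (0.7657, 3.3211, -0.6132)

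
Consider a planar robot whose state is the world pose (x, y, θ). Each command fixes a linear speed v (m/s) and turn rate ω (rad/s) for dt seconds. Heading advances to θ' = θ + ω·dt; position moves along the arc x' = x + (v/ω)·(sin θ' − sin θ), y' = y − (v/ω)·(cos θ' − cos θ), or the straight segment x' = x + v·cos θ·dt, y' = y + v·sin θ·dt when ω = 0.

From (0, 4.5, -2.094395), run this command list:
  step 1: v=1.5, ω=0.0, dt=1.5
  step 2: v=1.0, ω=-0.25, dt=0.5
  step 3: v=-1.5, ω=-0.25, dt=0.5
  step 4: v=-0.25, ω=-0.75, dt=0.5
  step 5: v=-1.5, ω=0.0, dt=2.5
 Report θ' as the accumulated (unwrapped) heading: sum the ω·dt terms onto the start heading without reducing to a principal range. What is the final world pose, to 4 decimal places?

(2.6104, 4.3108, -2.7194)

step 1: θ'=-2.0944 (straight) → pose (-1.1250, 2.5514, -2.0944)
step 2: θ'=-2.2194 (R=-4.0000) → pose (-1.4014, 2.1352, -2.2194)
step 3: θ'=-2.3444 (R=6.0000) → pose (-0.9122, 2.7030, -2.3444)
step 4: θ'=-2.7194 (R=0.3333) → pose (-0.8103, 2.7742, -2.7194)
step 5: θ'=-2.7194 (straight) → pose (2.6104, 4.3108, -2.7194)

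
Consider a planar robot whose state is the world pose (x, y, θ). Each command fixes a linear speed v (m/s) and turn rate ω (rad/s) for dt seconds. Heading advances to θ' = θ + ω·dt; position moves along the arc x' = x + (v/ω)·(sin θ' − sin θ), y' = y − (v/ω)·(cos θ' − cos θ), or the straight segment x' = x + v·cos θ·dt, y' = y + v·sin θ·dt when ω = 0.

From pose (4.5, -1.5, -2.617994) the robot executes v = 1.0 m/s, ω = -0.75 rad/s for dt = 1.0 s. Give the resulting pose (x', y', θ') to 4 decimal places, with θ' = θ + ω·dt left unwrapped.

θ' = -2.6180 + -0.75·1.0 = -3.3680
R = v/ω = 1.0/-0.75 = -1.3333
x' = 4.5 + -1.3333·(sin -3.3680 − sin -2.6180) = 3.5340
y' = -1.5 − -1.3333·(cos -3.3680 − cos -2.6180) = -1.6446

(3.5340, -1.6446, -3.3680)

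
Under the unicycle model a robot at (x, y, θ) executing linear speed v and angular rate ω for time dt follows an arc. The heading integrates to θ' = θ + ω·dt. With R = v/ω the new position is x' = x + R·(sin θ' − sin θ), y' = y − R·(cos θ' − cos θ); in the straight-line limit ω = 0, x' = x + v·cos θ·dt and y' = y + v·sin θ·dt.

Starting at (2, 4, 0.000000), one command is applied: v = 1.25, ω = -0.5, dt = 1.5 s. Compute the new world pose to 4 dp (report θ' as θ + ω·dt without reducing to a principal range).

(3.7041, 3.3292, -0.7500)

θ' = 0.0000 + -0.5·1.5 = -0.7500
R = v/ω = 1.25/-0.5 = -2.5000
x' = 2 + -2.5000·(sin -0.7500 − sin 0.0000) = 3.7041
y' = 4 − -2.5000·(cos -0.7500 − cos 0.0000) = 3.3292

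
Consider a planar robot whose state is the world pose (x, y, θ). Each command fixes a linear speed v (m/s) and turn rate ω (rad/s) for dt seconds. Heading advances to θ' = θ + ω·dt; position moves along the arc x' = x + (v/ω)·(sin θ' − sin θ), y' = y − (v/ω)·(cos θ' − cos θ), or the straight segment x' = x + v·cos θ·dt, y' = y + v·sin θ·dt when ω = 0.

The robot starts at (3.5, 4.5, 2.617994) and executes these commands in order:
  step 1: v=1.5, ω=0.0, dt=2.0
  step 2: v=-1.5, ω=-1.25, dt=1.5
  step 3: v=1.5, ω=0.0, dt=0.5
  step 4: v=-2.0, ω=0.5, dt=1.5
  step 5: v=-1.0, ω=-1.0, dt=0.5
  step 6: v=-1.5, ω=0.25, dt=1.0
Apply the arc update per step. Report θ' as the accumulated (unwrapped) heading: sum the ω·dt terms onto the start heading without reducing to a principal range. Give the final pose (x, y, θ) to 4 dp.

(-0.4297, 0.1357, 1.2430)

step 1: θ'=2.6180 (straight) → pose (0.9019, 6.0000, 2.6180)
step 2: θ'=0.7430 (R=1.2000) → pose (1.1137, 4.0770, 0.7430)
step 3: θ'=0.7430 (straight) → pose (1.6661, 4.5844, 0.7430)
step 4: θ'=1.4930 (R=-4.0000) → pose (0.3841, 1.9495, 1.4930)
step 5: θ'=0.9930 (R=1.0000) → pose (0.2248, 1.4811, 0.9930)
step 6: θ'=1.2430 (R=-6.0000) → pose (-0.4297, 0.1357, 1.2430)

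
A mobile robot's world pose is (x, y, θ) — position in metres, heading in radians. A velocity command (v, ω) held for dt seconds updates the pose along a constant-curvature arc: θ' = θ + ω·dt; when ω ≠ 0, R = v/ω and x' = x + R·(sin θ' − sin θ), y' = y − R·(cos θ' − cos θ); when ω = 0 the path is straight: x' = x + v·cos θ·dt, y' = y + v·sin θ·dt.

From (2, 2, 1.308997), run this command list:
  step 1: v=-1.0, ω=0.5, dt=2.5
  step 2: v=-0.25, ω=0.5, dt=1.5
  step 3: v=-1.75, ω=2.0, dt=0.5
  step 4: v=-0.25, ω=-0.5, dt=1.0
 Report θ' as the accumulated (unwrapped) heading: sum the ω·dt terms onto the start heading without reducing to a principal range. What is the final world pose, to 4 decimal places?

(3.9992, 0.4525, 3.8090)

step 1: θ'=2.5590 (R=-2.0000) → pose (2.8315, -0.1877, 2.5590)
step 2: θ'=3.3090 (R=-0.5000) → pose (3.1899, -0.2632, 3.3090)
step 3: θ'=4.3090 (R=-0.8750) → pose (3.8488, 0.2561, 4.3090)
step 4: θ'=3.8090 (R=0.5000) → pose (3.9992, 0.4525, 3.8090)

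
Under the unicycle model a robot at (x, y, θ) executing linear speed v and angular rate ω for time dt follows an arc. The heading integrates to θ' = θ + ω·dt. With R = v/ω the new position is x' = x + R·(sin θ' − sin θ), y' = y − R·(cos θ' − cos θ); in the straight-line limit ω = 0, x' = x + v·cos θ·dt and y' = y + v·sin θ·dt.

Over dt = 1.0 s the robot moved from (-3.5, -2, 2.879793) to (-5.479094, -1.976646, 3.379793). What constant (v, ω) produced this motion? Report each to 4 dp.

Δθ = 3.379793 − 2.879793 = 0.500000
ω = Δθ/dt = 0.500000/1.0 = 0.5000
R = Δx/(sin θ' − sin θ) = 4.0000
v = R·ω = 4.0000·0.5000 = 2.0000

v = 2.0000, ω = 0.5000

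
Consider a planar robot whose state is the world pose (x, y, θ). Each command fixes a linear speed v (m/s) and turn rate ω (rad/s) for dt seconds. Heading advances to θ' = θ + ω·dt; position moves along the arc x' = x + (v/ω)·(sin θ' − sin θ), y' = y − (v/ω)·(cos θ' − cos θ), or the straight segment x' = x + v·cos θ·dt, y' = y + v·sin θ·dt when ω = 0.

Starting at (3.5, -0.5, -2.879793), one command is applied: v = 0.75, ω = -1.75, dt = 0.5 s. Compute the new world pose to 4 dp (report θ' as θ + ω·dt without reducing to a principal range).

(3.1424, -0.4365, -3.7548)

θ' = -2.8798 + -1.75·0.5 = -3.7548
R = v/ω = 0.75/-1.75 = -0.4286
x' = 3.5 + -0.4286·(sin -3.7548 − sin -2.8798) = 3.1424
y' = -0.5 − -0.4286·(cos -3.7548 − cos -2.8798) = -0.4365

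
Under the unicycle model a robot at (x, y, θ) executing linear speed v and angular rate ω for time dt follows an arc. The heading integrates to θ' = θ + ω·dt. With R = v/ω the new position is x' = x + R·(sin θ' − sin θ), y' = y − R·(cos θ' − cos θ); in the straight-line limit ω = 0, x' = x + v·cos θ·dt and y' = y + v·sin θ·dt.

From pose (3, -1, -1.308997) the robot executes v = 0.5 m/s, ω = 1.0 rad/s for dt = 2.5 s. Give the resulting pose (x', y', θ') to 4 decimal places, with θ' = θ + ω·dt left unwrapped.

(3.9473, -1.0560, 1.1910)

θ' = -1.3090 + 1.0·2.5 = 1.1910
R = v/ω = 0.5/1.0 = 0.5000
x' = 3 + 0.5000·(sin 1.1910 − sin -1.3090) = 3.9473
y' = -1 − 0.5000·(cos 1.1910 − cos -1.3090) = -1.0560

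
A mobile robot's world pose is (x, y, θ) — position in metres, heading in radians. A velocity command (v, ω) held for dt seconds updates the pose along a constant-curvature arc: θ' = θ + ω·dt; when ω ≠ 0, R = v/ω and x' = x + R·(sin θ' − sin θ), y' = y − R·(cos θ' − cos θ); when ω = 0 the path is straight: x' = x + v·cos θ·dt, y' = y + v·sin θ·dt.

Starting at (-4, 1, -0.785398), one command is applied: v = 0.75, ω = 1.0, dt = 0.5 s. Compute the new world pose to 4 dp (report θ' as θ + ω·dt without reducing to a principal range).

θ' = -0.7854 + 1.0·0.5 = -0.2854
R = v/ω = 0.75/1.0 = 0.7500
x' = -4 + 0.7500·(sin -0.2854 − sin -0.7854) = -3.6808
y' = 1 − 0.7500·(cos -0.2854 − cos -0.7854) = 0.8107

(-3.6808, 0.8107, -0.2854)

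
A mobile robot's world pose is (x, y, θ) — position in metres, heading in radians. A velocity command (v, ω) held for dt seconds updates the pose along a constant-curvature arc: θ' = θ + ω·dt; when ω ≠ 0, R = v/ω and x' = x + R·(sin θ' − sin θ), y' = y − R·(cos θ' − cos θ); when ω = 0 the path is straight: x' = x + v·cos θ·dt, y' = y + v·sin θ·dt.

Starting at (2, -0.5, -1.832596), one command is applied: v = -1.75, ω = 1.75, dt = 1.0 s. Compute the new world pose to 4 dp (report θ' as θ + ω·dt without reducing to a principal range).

(1.1166, 0.7554, -0.0826)

θ' = -1.8326 + 1.75·1.0 = -0.0826
R = v/ω = -1.75/1.75 = -1.0000
x' = 2 + -1.0000·(sin -0.0826 − sin -1.8326) = 1.1166
y' = -0.5 − -1.0000·(cos -0.0826 − cos -1.8326) = 0.7554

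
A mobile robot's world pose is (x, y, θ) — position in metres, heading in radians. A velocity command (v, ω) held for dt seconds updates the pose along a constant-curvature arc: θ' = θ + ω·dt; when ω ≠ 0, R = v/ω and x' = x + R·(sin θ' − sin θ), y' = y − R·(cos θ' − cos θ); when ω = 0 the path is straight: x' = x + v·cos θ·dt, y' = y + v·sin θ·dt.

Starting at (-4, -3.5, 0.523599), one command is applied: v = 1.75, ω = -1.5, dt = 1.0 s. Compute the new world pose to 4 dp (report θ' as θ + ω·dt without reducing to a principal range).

(-2.4501, -3.8570, -0.9764)

θ' = 0.5236 + -1.5·1.0 = -0.9764
R = v/ω = 1.75/-1.5 = -1.1667
x' = -4 + -1.1667·(sin -0.9764 − sin 0.5236) = -2.4501
y' = -3.5 − -1.1667·(cos -0.9764 − cos 0.5236) = -3.8570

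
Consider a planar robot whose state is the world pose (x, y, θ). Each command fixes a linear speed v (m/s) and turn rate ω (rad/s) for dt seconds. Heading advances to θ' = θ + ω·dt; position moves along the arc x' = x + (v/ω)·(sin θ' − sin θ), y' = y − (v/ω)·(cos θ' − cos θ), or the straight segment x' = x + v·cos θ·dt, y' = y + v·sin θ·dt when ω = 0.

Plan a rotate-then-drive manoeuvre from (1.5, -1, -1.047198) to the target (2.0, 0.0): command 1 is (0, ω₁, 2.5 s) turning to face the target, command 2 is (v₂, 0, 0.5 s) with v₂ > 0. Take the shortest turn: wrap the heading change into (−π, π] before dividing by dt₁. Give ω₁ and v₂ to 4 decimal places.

ω₁ = 0.8617, v₂ = 2.2361

heading to target = atan2(0−-1, 2−1.5) = 1.1071
Δθ = wrap(1.1071 − -1.0472) = 2.1543; ω₁ = Δθ/dt₁ = 0.8617
distance = √((2−1.5)² + (0−-1)²) = 1.1180; v₂ = distance/dt₂ = 2.2361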